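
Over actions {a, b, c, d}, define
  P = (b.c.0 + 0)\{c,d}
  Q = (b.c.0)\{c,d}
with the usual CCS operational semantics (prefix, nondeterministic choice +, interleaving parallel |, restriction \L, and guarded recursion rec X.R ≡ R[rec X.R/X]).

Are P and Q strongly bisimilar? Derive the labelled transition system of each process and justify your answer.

YES

P's transition system — 2 states:
  s0 = (b.c.0 + 0)\{c,d} ⊢ =b=> s1
  s1 = (c.0)\{c,d} ⊢ ∅
Q's transition system — 2 states:
  t0 = (b.c.0)\{c,d} ⊢ =b=> t1
  t1 = (c.0)\{c,d} ⊢ ∅
Coarsest stable partition (strong bisimilarity classes):
  B0 = {s0, t0}
  B1 = {s1, t1}
s0 ∈ B0, t0 ∈ B0 → same block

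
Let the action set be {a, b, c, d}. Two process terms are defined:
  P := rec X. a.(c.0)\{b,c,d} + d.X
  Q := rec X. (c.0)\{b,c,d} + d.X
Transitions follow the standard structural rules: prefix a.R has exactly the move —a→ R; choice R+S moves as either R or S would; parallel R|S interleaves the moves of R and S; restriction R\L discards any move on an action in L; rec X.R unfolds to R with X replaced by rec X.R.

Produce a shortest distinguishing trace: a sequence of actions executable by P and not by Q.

a

Reachable graph of P (2 states):
  u0 = rec X. a.(c.0)\{b,c,d} + d.X :: --a--▸ u1, --d--▸ u0
  u1 = (c.0)\{b,c,d} :: stopped
Reachable graph of Q (1 states):
  v0 = rec X. (c.0)\{b,c,d} + d.X :: --d--▸ v0
Run σ = ⟨a⟩ on P: start {u0}
  step 1 (a): {u1}
  — P admits the full trace.
Run σ = ⟨a⟩ on Q: start {v0}
  step 1 (a): ∅ (Q stuck)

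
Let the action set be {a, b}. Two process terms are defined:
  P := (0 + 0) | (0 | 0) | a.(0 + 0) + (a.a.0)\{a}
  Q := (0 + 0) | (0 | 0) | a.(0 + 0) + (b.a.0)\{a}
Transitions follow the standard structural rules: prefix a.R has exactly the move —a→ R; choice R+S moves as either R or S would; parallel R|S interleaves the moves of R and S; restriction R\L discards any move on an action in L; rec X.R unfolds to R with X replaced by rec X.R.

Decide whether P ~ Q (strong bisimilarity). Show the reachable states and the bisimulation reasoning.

not bisimilar

P's transition system — 2 states:
  m0 = (0 + 0) | (0 | 0) | a.(0 + 0) + (a.a.0)\{a} :: —a→ m1
  m1 = (0 + 0) | (0 | 0) | (0 + 0) :: (no moves)
Q's transition system — 3 states:
  n0 = (0 + 0) | (0 | 0) | a.(0 + 0) + (b.a.0)\{a} :: —a→ n1, —b→ n2
  n1 = (0 + 0) | (0 | 0) | (0 + 0) :: (no moves)
  n2 = (a.0)\{a} :: (no moves)
Coarsest stable partition (strong bisimilarity classes):
  B0 = {m0}
  B1 = {m1, n1, n2}
  B2 = {n0}
m0 ∈ B0, n0 ∈ B2 → different blocks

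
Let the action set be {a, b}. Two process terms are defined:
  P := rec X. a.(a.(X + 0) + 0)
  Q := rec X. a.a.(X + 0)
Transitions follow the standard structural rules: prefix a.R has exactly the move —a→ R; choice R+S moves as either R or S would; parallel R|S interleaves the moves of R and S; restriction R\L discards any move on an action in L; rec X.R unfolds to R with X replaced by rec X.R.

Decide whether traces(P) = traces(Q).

traces(P) = traces(Q)

LTS(P): 3 reachable states
  m0 = rec X. a.(a.(X + 0) + 0) → -a-> m1
  m1 = a.((rec X. a.(a.(X + 0) + 0)) + 0) + 0 → -a-> m2
  m2 = (rec X. a.(a.(X + 0) + 0)) + 0 → -a-> m1
LTS(Q): 3 reachable states
  n0 = rec X. a.a.(X + 0) → -a-> n1
  n1 = a.((rec X. a.a.(X + 0)) + 0) → -a-> n2
  n2 = (rec X. a.a.(X + 0)) + 0 → -a-> n1
Partition-refinement fixed point:
  B0 = {m0, m1, m2, n0, n1, n2}
m0 ∈ B0, n0 ∈ B0 → same block
Bisimilar ⇒ trace-equivalent.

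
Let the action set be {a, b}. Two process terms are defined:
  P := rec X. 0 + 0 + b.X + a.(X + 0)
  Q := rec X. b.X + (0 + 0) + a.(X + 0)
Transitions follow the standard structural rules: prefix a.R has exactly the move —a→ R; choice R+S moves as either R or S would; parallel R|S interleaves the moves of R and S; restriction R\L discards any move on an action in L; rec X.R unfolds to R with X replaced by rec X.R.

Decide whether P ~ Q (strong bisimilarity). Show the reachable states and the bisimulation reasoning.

Reachable graph of P (2 states):
  p0 = rec X. 0 + 0 + b.X + a.(X + 0) ⊢ --a--▸ p1, --b--▸ p0
  p1 = (rec X. 0 + 0 + b.X + a.(X + 0)) + 0 ⊢ --a--▸ p1, --b--▸ p0
Reachable graph of Q (2 states):
  q0 = rec X. b.X + (0 + 0) + a.(X + 0) ⊢ --a--▸ q1, --b--▸ q0
  q1 = (rec X. b.X + (0 + 0) + a.(X + 0)) + 0 ⊢ --a--▸ q1, --b--▸ q0
Bisimilarity quotient blocks:
  B0 = {p0, p1, q0, q1}
p0 ∈ B0, q0 ∈ B0 → same block

P ~ Q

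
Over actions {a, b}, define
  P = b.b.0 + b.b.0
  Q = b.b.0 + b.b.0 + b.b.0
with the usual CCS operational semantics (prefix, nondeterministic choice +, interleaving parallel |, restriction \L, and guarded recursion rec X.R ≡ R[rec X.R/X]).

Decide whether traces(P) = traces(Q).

LTS(P): 3 reachable states
  m0 = b.b.0 + b.b.0 ⊢ —b→ m1
  m1 = b.0 ⊢ —b→ m2
  m2 = 0 ⊢ ∅
LTS(Q): 3 reachable states
  n0 = b.b.0 + b.b.0 + b.b.0 ⊢ —b→ n1
  n1 = b.0 ⊢ —b→ n2
  n2 = 0 ⊢ ∅
Coarsest stable partition (strong bisimilarity classes):
  B0 = {m0, n0}
  B1 = {m1, n1}
  B2 = {m2, n2}
m0 ∈ B0, n0 ∈ B0 → same block
Bisimilar ⇒ trace-equivalent.

traces(P) = traces(Q)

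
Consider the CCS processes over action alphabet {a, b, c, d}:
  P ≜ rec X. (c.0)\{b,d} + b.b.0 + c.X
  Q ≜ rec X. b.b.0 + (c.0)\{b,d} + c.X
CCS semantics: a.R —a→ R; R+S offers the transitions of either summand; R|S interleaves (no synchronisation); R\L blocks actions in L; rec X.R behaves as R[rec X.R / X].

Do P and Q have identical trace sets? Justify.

P's transition system — 4 states:
  s0 = rec X. (c.0)\{b,d} + b.b.0 + c.X :: --b--▸ s1, --c--▸ s0, --c--▸ s2
  s1 = b.0 :: --b--▸ s3
  s2 = 0\{b,d} :: (no moves)
  s3 = 0 :: (no moves)
Q's transition system — 4 states:
  t0 = rec X. b.b.0 + (c.0)\{b,d} + c.X :: --b--▸ t1, --c--▸ t0, --c--▸ t2
  t1 = b.0 :: --b--▸ t3
  t2 = 0\{b,d} :: (no moves)
  t3 = 0 :: (no moves)
Coarsest stable partition (strong bisimilarity classes):
  B0 = {s0, t0}
  B1 = {s2, s3, t2, t3}
  B2 = {s1, t1}
s0 ∈ B0, t0 ∈ B0 → same block
Bisimilar ⇒ trace-equivalent.

YES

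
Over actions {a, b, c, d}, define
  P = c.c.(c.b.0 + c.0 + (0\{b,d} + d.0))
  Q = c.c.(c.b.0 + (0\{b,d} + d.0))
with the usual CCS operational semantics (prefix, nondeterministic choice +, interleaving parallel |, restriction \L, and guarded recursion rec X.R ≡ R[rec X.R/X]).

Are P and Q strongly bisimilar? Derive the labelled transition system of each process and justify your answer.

LTS(P): 5 reachable states
  p0 = c.c.(c.b.0 + c.0 + (0\{b,d} + d.0)) ⊢ --c--▸ p1
  p1 = c.(c.b.0 + c.0 + (0\{b,d} + d.0)) ⊢ --c--▸ p2
  p2 = c.b.0 + c.0 + (0\{b,d} + d.0) ⊢ --c--▸ p3, --c--▸ p4, --d--▸ p3
  p3 = 0 ⊢ ∅
  p4 = b.0 ⊢ --b--▸ p3
LTS(Q): 5 reachable states
  q0 = c.c.(c.b.0 + (0\{b,d} + d.0)) ⊢ --c--▸ q1
  q1 = c.(c.b.0 + (0\{b,d} + d.0)) ⊢ --c--▸ q2
  q2 = c.b.0 + (0\{b,d} + d.0) ⊢ --c--▸ q3, --d--▸ q4
  q3 = b.0 ⊢ --b--▸ q4
  q4 = 0 ⊢ ∅
Partition-refinement fixed point:
  B0 = {p0}
  B1 = {p1}
  B2 = {p2}
  B3 = {p3, q4}
  B4 = {p4, q3}
  B5 = {q0}
  B6 = {q1}
  B7 = {q2}
p0 ∈ B0, q0 ∈ B5 → different blocks

NO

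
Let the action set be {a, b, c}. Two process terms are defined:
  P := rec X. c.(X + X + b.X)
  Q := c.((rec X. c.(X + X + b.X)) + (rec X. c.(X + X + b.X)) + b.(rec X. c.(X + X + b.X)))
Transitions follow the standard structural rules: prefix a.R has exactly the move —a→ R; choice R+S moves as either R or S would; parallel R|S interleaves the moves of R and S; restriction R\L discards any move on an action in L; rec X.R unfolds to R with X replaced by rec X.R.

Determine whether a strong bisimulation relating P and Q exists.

P ~ Q

P's transition system — 2 states:
  u0 = rec X. c.(X + X + b.X) → -c-> u1
  u1 = (rec X. c.(X + X + b.X)) + (rec X. c.(X + X + b.X)) + b.(rec X. c.(X + X + b.X)) → -b-> u0, -c-> u1
Q's transition system — 3 states:
  v0 = c.((rec X. c.(X + X + b.X)) + (rec X. c.(X + X + b.X)) + b.(rec X. c.(X + X + b.X))) → -c-> v1
  v1 = (rec X. c.(X + X + b.X)) + (rec X. c.(X + X + b.X)) + b.(rec X. c.(X + X + b.X)) → -b-> v2, -c-> v1
  v2 = rec X. c.(X + X + b.X) → -c-> v1
Partition-refinement fixed point:
  B0 = {u0, v0, v2}
  B1 = {u1, v1}
u0 ∈ B0, v0 ∈ B0 → same block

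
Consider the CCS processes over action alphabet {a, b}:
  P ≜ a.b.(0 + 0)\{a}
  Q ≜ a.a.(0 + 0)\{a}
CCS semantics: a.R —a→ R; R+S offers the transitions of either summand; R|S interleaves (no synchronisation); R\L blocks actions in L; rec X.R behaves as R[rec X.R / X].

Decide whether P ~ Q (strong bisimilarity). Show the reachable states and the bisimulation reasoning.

P's transition system — 3 states:
  s0 = a.b.(0 + 0)\{a} ⊢ ··a··> s1
  s1 = b.(0 + 0)\{a} ⊢ ··b··> s2
  s2 = (0 + 0)\{a} ⊢ ·
Q's transition system — 3 states:
  t0 = a.a.(0 + 0)\{a} ⊢ ··a··> t1
  t1 = a.(0 + 0)\{a} ⊢ ··a··> t2
  t2 = (0 + 0)\{a} ⊢ ·
Partition-refinement fixed point:
  B0 = {s0}
  B1 = {s1}
  B2 = {s2, t2}
  B3 = {t0}
  B4 = {t1}
s0 ∈ B0, t0 ∈ B3 → different blocks

NO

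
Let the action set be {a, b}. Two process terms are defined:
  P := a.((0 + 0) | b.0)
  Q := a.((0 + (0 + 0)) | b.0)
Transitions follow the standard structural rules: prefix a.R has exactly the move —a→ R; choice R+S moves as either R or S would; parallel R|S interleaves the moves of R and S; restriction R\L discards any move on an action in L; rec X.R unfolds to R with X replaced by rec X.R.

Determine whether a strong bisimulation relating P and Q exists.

YES

Reachable graph of P (3 states):
  s0 = a.((0 + 0) | b.0) | —a→ s1
  s1 = (0 + 0) | b.0 | —b→ s2
  s2 = (0 + 0) | 0 | deadlocked
Reachable graph of Q (3 states):
  t0 = a.((0 + (0 + 0)) | b.0) | —a→ t1
  t1 = (0 + (0 + 0)) | b.0 | —b→ t2
  t2 = (0 + (0 + 0)) | 0 | deadlocked
Bisimilarity quotient blocks:
  B0 = {s0, t0}
  B1 = {s1, t1}
  B2 = {s2, t2}
s0 ∈ B0, t0 ∈ B0 → same block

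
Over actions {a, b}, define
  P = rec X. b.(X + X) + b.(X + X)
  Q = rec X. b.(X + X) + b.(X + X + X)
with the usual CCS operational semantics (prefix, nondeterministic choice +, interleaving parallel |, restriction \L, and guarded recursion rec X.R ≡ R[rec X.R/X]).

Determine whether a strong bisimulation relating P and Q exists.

Reachable graph of P (2 states):
  m0 = rec X. b.(X + X) + b.(X + X) | --b--▸ m1
  m1 = (rec X. b.(X + X) + b.(X + X)) + (rec X. b.(X + X) + b.(X + X)) | --b--▸ m1
Reachable graph of Q (3 states):
  n0 = rec X. b.(X + X) + b.(X + X + X) | --b--▸ n1, --b--▸ n2
  n1 = (rec X. b.(X + X) + b.(X + X + X)) + (rec X. b.(X + X) + b.(X + X + X)) | --b--▸ n1, --b--▸ n2
  n2 = (rec X. b.(X + X) + b.(X + X + X)) + (rec X. b.(X + X) + b.(X + X + X)) + (rec X. b.(X + X) + b.(X + X + X)) | --b--▸ n1, --b--▸ n2
Coarsest stable partition (strong bisimilarity classes):
  B0 = {m0, m1, n0, n1, n2}
m0 ∈ B0, n0 ∈ B0 → same block

P ~ Q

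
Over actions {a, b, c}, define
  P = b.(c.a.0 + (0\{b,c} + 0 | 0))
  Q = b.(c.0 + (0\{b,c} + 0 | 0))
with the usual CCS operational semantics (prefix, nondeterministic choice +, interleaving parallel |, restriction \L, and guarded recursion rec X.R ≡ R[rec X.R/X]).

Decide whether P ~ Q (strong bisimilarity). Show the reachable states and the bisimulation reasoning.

not bisimilar

Reachable graph of P (4 states):
  u0 = b.(c.a.0 + (0\{b,c} + 0 | 0)) ⊢ =b=> u1
  u1 = c.a.0 + (0\{b,c} + 0 | 0) ⊢ =c=> u2
  u2 = a.0 ⊢ =a=> u3
  u3 = 0 ⊢ (no moves)
Reachable graph of Q (3 states):
  v0 = b.(c.0 + (0\{b,c} + 0 | 0)) ⊢ =b=> v1
  v1 = c.0 + (0\{b,c} + 0 | 0) ⊢ =c=> v2
  v2 = 0 ⊢ (no moves)
Partition-refinement fixed point:
  B0 = {u0}
  B1 = {u1}
  B2 = {u2}
  B3 = {u3, v2}
  B4 = {v0}
  B5 = {v1}
u0 ∈ B0, v0 ∈ B4 → different blocks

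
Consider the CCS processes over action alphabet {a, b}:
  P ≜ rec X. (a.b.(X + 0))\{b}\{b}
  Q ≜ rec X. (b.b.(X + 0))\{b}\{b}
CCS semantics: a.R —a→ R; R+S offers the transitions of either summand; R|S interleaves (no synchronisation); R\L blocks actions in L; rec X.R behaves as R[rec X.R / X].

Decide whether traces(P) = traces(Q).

NO — witness ⟨a⟩

LTS(P): 2 reachable states
  u0 = rec X. (a.b.(X + 0))\{b}\{b} :: ··a··> u1
  u1 = (b.((rec X. (a.b.(X + 0))\{b}\{b}) + 0))\{b}\{b} :: deadlocked
LTS(Q): 1 reachable states
  v0 = rec X. (b.b.(X + 0))\{b}\{b} :: deadlocked
Trace ⟨a⟩ through P, begin at {u0}:
  step 1 (a): {u1}
  ✓ P
Trace ⟨a⟩ through Q, begin at {v0}:
  step 1 (a): ∅  — Q cannot continue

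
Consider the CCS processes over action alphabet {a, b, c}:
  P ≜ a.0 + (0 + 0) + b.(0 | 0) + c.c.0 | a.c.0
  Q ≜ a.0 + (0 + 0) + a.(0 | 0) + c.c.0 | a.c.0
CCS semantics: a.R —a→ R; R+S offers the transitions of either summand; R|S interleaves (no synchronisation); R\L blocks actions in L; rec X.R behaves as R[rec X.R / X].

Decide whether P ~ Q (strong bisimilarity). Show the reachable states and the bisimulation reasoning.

not bisimilar

Reachable graph of P (10 states):
  p0 = a.0 + (0 + 0) + b.(0 | 0) + c.c.0 | a.c.0 → ··a··> p1, ··a··> p2, ··b··> p3, ··c··> p4
  p1 = 0 → stopped
  p2 = c.c.0 | c.0 → ··c··> p5, ··c··> p6
  p3 = 0 | 0 → stopped
  p4 = c.0 | a.c.0 → ··a··> p5, ··c··> p7
  p5 = c.0 | c.0 → ··c··> p8, ··c··> p9
  p6 = c.c.0 | 0 → ··c··> p9
  p7 = 0 | a.c.0 → ··a··> p8
  p8 = 0 | c.0 → ··c··> p3
  p9 = c.0 | 0 → ··c··> p3
Reachable graph of Q (10 states):
  q0 = a.0 + (0 + 0) + a.(0 | 0) + c.c.0 | a.c.0 → ··a··> q1, ··a··> q2, ··a··> q3, ··c··> q4
  q1 = 0 → stopped
  q2 = 0 | 0 → stopped
  q3 = c.c.0 | c.0 → ··c··> q5, ··c··> q6
  q4 = c.0 | a.c.0 → ··a··> q5, ··c··> q7
  q5 = c.0 | c.0 → ··c··> q8, ··c··> q9
  q6 = c.c.0 | 0 → ··c··> q9
  q7 = 0 | a.c.0 → ··a··> q8
  q8 = 0 | c.0 → ··c··> q2
  q9 = c.0 | 0 → ··c··> q2
Coarsest stable partition (strong bisimilarity classes):
  B0 = {p0}
  B1 = {p1, p3, q1, q2}
  B2 = {p2, q3}
  B3 = {p5, p6, q5, q6}
  B4 = {p8, p9, q8, q9}
  B5 = {p4, q4}
  B6 = {p7, q7}
  B7 = {q0}
p0 ∈ B0, q0 ∈ B7 → different blocks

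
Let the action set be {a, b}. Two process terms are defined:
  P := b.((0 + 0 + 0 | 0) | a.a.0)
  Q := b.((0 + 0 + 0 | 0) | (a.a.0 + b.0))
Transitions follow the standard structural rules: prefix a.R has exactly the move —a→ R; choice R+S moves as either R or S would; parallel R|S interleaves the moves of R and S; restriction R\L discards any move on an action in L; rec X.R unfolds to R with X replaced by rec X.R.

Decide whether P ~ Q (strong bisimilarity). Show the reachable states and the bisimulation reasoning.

P's transition system — 4 states:
  s0 = b.((0 + 0 + 0 | 0) | a.a.0) :: =b=> s1
  s1 = (0 + 0 + 0 | 0) | a.a.0 :: =a=> s2
  s2 = (0 + 0 + 0 | 0) | a.0 :: =a=> s3
  s3 = (0 + 0 + 0 | 0) | 0 :: deadlocked
Q's transition system — 4 states:
  t0 = b.((0 + 0 + 0 | 0) | (a.a.0 + b.0)) :: =b=> t1
  t1 = (0 + 0 + 0 | 0) | (a.a.0 + b.0) :: =a=> t2, =b=> t3
  t2 = (0 + 0 + 0 | 0) | a.0 :: =a=> t3
  t3 = (0 + 0 + 0 | 0) | 0 :: deadlocked
Coarsest stable partition (strong bisimilarity classes):
  B0 = {s0}
  B1 = {s1}
  B2 = {s2, t2}
  B3 = {s3, t3}
  B4 = {t0}
  B5 = {t1}
s0 ∈ B0, t0 ∈ B4 → different blocks

not bisimilar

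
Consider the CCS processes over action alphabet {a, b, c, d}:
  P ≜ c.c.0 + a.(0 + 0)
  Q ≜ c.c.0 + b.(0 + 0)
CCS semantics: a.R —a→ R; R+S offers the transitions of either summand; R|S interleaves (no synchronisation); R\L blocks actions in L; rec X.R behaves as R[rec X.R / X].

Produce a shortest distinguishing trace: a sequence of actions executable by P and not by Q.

a

P's transition system — 4 states:
  m0 = c.c.0 + a.(0 + 0) → --a--▸ m1, --c--▸ m2
  m1 = 0 + 0 → stopped
  m2 = c.0 → --c--▸ m3
  m3 = 0 → stopped
Q's transition system — 4 states:
  n0 = c.c.0 + b.(0 + 0) → --b--▸ n1, --c--▸ n2
  n1 = 0 + 0 → stopped
  n2 = c.0 → --c--▸ n3
  n3 = 0 → stopped
Trace ⟨a⟩ through P, begin at {m0}:
  step 1 (a): {m1}
  — P admits the full trace.
Trace ⟨a⟩ through Q, begin at {n0}:
  step 1 (a): ∅  — Q cannot continue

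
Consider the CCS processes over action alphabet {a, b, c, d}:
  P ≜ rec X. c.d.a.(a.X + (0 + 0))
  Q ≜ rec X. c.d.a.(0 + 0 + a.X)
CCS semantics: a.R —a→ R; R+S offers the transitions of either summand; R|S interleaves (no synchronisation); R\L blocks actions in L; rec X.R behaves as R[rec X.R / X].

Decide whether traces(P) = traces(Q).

Reachable graph of P (4 states):
  m0 = rec X. c.d.a.(a.X + (0 + 0)) | —c→ m1
  m1 = d.a.(a.(rec X. c.d.a.(a.X + (0 + 0))) + (0 + 0)) | —d→ m2
  m2 = a.(a.(rec X. c.d.a.(a.X + (0 + 0))) + (0 + 0)) | —a→ m3
  m3 = a.(rec X. c.d.a.(a.X + (0 + 0))) + (0 + 0) | —a→ m0
Reachable graph of Q (4 states):
  n0 = rec X. c.d.a.(0 + 0 + a.X) | —c→ n1
  n1 = d.a.(0 + 0 + a.(rec X. c.d.a.(0 + 0 + a.X))) | —d→ n2
  n2 = a.(0 + 0 + a.(rec X. c.d.a.(0 + 0 + a.X))) | —a→ n3
  n3 = 0 + 0 + a.(rec X. c.d.a.(0 + 0 + a.X)) | —a→ n0
Bisimilarity quotient blocks:
  B0 = {m0, n0}
  B1 = {m1, n1}
  B2 = {m2, n2}
  B3 = {m3, n3}
m0 ∈ B0, n0 ∈ B0 → same block
Bisimilar ⇒ trace-equivalent.

trace-equivalent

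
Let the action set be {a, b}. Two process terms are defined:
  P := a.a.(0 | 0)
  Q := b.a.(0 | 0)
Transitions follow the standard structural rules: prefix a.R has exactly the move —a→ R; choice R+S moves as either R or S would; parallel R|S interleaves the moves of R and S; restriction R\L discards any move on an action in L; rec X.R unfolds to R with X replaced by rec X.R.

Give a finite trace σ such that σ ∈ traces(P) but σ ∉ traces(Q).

Reachable graph of P (3 states):
  u0 = a.a.(0 | 0) has moves ··a··> u1
  u1 = a.(0 | 0) has moves ··a··> u2
  u2 = 0 | 0 has moves ∅
Reachable graph of Q (3 states):
  v0 = b.a.(0 | 0) has moves ··b··> v1
  v1 = a.(0 | 0) has moves ··a··> v2
  v2 = 0 | 0 has moves ∅
Trace ⟨a⟩ through P, begin at {u0}:
  step 1 (a): {u1}
  P completes σ.
Trace ⟨a⟩ through Q, begin at {v0}:
  step 1 (a): ∅  — Q cannot continue

a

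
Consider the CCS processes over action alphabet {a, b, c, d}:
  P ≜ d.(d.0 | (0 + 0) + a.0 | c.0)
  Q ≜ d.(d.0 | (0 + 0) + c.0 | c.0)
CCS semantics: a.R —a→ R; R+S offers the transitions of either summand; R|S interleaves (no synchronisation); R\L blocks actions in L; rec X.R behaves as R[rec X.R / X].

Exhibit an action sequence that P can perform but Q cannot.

da

P's transition system — 6 states:
  p0 = d.(d.0 | (0 + 0) + a.0 | c.0) has moves —d→ p1
  p1 = d.0 | (0 + 0) + a.0 | c.0 has moves —a→ p2, —c→ p3, —d→ p4
  p2 = 0 | c.0 has moves —c→ p5
  p3 = a.0 | 0 has moves —a→ p5
  p4 = 0 | (0 + 0) has moves stopped
  p5 = 0 | 0 has moves stopped
Q's transition system — 6 states:
  q0 = d.(d.0 | (0 + 0) + c.0 | c.0) has moves —d→ q1
  q1 = d.0 | (0 + 0) + c.0 | c.0 has moves —c→ q2, —c→ q3, —d→ q4
  q2 = 0 | c.0 has moves —c→ q5
  q3 = c.0 | 0 has moves —c→ q5
  q4 = 0 | (0 + 0) has moves stopped
  q5 = 0 | 0 has moves stopped
Run σ = ⟨da⟩ on P: start {p0}
  after d @ step 1: {p1}
  after a @ step 2: {p2}
  — P admits the full trace.
Run σ = ⟨da⟩ on Q: start {q0}
  after d @ step 1: {q1}
  after a @ step 2: ∅  — Q cannot continue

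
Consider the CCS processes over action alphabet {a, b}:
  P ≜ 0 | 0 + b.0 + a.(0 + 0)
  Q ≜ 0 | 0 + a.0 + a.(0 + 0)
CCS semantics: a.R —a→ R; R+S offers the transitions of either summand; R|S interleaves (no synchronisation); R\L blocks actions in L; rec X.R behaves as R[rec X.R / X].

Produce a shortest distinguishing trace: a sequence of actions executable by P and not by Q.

LTS(P): 3 reachable states
  m0 = 0 | 0 + b.0 + a.(0 + 0) | —a→ m1, —b→ m2
  m1 = 0 + 0 | (no moves)
  m2 = 0 | (no moves)
LTS(Q): 3 reachable states
  n0 = 0 | 0 + a.0 + a.(0 + 0) | —a→ n1, —a→ n2
  n1 = 0 | (no moves)
  n2 = 0 + 0 | (no moves)
Executing b from P (initial set {m0}):
  step 1 (b): {m2}
  ✓ P
Executing b from Q (initial set {n0}):
  step 1 (b): ∅  — Q cannot continue

b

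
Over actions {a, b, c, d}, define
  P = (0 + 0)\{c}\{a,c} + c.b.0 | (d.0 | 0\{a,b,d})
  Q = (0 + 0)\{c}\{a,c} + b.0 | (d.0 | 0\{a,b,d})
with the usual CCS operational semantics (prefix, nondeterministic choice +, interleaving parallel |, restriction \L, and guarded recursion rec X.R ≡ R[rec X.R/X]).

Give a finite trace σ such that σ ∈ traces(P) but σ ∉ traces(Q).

c

LTS(P): 6 reachable states
  s0 = (0 + 0)\{c}\{a,c} + c.b.0 | (d.0 | 0\{a,b,d}) :: —c→ s1, —d→ s2
  s1 = b.0 | (d.0 | 0\{a,b,d}) :: —b→ s3, —d→ s4
  s2 = c.b.0 | (0 | 0\{a,b,d}) :: —c→ s4
  s3 = 0 | (d.0 | 0\{a,b,d}) :: —d→ s5
  s4 = b.0 | (0 | 0\{a,b,d}) :: —b→ s5
  s5 = 0 | (0 | 0\{a,b,d}) :: ·
LTS(Q): 4 reachable states
  t0 = (0 + 0)\{c}\{a,c} + b.0 | (d.0 | 0\{a,b,d}) :: —b→ t1, —d→ t2
  t1 = 0 | (d.0 | 0\{a,b,d}) :: —d→ t3
  t2 = b.0 | (0 | 0\{a,b,d}) :: —b→ t3
  t3 = 0 | (0 | 0\{a,b,d}) :: ·
Trace ⟨c⟩ through P, begin at {s0}:
  step 1 (c): {s1}
  — P admits the full trace.
Trace ⟨c⟩ through Q, begin at {t0}:
  step 1 (c): ∅ (Q stuck)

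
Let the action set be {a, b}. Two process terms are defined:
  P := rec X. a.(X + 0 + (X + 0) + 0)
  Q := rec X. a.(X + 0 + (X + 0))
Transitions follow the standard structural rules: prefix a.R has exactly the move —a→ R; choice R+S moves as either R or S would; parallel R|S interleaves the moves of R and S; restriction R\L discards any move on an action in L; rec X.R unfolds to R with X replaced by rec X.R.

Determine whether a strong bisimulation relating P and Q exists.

LTS(P): 2 reachable states
  s0 = rec X. a.(X + 0 + (X + 0) + 0) | =a=> s1
  s1 = (rec X. a.(X + 0 + (X + 0) + 0)) + 0 + ((rec X. a.(X + 0 + (X + 0) + 0)) + 0) + 0 | =a=> s1
LTS(Q): 2 reachable states
  t0 = rec X. a.(X + 0 + (X + 0)) | =a=> t1
  t1 = (rec X. a.(X + 0 + (X + 0))) + 0 + ((rec X. a.(X + 0 + (X + 0))) + 0) | =a=> t1
Bisimilarity quotient blocks:
  B0 = {s0, s1, t0, t1}
s0 ∈ B0, t0 ∈ B0 → same block

YES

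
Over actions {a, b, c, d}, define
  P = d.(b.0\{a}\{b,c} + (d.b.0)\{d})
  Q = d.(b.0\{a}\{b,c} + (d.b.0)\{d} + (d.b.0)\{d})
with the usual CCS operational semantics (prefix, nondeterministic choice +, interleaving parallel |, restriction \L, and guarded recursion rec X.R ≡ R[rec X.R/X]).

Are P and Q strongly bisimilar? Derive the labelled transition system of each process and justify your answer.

bisimilar

LTS(P): 3 reachable states
  m0 = d.(b.0\{a}\{b,c} + (d.b.0)\{d}) | =d=> m1
  m1 = b.0\{a}\{b,c} + (d.b.0)\{d} | =b=> m2
  m2 = 0\{a}\{b,c} | ∅
LTS(Q): 3 reachable states
  n0 = d.(b.0\{a}\{b,c} + (d.b.0)\{d} + (d.b.0)\{d}) | =d=> n1
  n1 = b.0\{a}\{b,c} + (d.b.0)\{d} + (d.b.0)\{d} | =b=> n2
  n2 = 0\{a}\{b,c} | ∅
Bisimilarity quotient blocks:
  B0 = {m0, n0}
  B1 = {m1, n1}
  B2 = {m2, n2}
m0 ∈ B0, n0 ∈ B0 → same block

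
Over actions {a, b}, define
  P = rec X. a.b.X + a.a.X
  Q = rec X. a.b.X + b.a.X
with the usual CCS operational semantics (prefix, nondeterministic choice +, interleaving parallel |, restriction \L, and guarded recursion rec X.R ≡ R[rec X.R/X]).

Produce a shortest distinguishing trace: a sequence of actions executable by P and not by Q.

aa

P's transition system — 3 states:
  p0 = rec X. a.b.X + a.a.X → ··a··> p1, ··a··> p2
  p1 = a.(rec X. a.b.X + a.a.X) → ··a··> p0
  p2 = b.(rec X. a.b.X + a.a.X) → ··b··> p0
Q's transition system — 3 states:
  q0 = rec X. a.b.X + b.a.X → ··a··> q1, ··b··> q2
  q1 = b.(rec X. a.b.X + b.a.X) → ··b··> q0
  q2 = a.(rec X. a.b.X + b.a.X) → ··a··> q0
Run σ = ⟨aa⟩ on P: start {p0}
  [1] a ⇒ {p1, p2}
  [2] a ⇒ {p0}
  — P admits the full trace.
Run σ = ⟨aa⟩ on Q: start {q0}
  [1] a ⇒ {q1}
  [2] a ⇒ ∅ (Q stuck)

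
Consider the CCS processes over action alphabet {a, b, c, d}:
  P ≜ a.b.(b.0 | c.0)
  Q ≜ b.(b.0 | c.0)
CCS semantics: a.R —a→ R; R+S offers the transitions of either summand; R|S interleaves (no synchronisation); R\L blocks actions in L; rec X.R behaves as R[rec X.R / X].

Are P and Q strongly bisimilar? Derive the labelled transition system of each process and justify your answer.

not bisimilar

P's transition system — 6 states:
  s0 = a.b.(b.0 | c.0) has moves =a=> s1
  s1 = b.(b.0 | c.0) has moves =b=> s2
  s2 = b.0 | c.0 has moves =b=> s3, =c=> s4
  s3 = 0 | c.0 has moves =c=> s5
  s4 = b.0 | 0 has moves =b=> s5
  s5 = 0 | 0 has moves (no moves)
Q's transition system — 5 states:
  t0 = b.(b.0 | c.0) has moves =b=> t1
  t1 = b.0 | c.0 has moves =b=> t2, =c=> t3
  t2 = 0 | c.0 has moves =c=> t4
  t3 = b.0 | 0 has moves =b=> t4
  t4 = 0 | 0 has moves (no moves)
Partition-refinement fixed point:
  B0 = {s0}
  B1 = {s1, t0}
  B2 = {s2, t1}
  B3 = {s3, t2}
  B4 = {s5, t4}
  B5 = {s4, t3}
s0 ∈ B0, t0 ∈ B1 → different blocks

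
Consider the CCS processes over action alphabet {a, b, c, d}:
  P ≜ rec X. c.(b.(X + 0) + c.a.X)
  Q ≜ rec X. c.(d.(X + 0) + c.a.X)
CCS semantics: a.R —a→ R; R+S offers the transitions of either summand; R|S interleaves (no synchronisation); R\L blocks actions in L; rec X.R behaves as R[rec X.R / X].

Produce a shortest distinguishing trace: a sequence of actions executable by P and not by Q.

Reachable graph of P (4 states):
  s0 = rec X. c.(b.(X + 0) + c.a.X) → ··c··> s1
  s1 = b.((rec X. c.(b.(X + 0) + c.a.X)) + 0) + c.a.(rec X. c.(b.(X + 0) + c.a.X)) → ··b··> s2, ··c··> s3
  s2 = (rec X. c.(b.(X + 0) + c.a.X)) + 0 → ··c··> s1
  s3 = a.(rec X. c.(b.(X + 0) + c.a.X)) → ··a··> s0
Reachable graph of Q (4 states):
  t0 = rec X. c.(d.(X + 0) + c.a.X) → ··c··> t1
  t1 = d.((rec X. c.(d.(X + 0) + c.a.X)) + 0) + c.a.(rec X. c.(d.(X + 0) + c.a.X)) → ··c··> t2, ··d··> t3
  t2 = a.(rec X. c.(d.(X + 0) + c.a.X)) → ··a··> t0
  t3 = (rec X. c.(d.(X + 0) + c.a.X)) + 0 → ··c··> t1
Executing cb from P (initial set {s0}):
  step 1 (c): {s1}
  step 2 (b): {s2}
  P completes σ.
Executing cb from Q (initial set {t0}):
  step 1 (c): {t1}
  step 2 (b): ∅  — Q cannot continue

cb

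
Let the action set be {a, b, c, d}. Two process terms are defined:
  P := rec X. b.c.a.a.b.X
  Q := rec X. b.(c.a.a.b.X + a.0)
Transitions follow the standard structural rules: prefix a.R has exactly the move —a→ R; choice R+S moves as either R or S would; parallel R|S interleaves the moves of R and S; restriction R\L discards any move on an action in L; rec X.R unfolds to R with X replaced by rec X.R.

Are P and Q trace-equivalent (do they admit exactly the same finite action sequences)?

Reachable graph of P (5 states):
  p0 = rec X. b.c.a.a.b.X | --b--▸ p1
  p1 = c.a.a.b.(rec X. b.c.a.a.b.X) | --c--▸ p2
  p2 = a.a.b.(rec X. b.c.a.a.b.X) | --a--▸ p3
  p3 = a.b.(rec X. b.c.a.a.b.X) | --a--▸ p4
  p4 = b.(rec X. b.c.a.a.b.X) | --b--▸ p0
Reachable graph of Q (6 states):
  q0 = rec X. b.(c.a.a.b.X + a.0) | --b--▸ q1
  q1 = c.a.a.b.(rec X. b.(c.a.a.b.X + a.0)) + a.0 | --a--▸ q2, --c--▸ q3
  q2 = 0 | ·
  q3 = a.a.b.(rec X. b.(c.a.a.b.X + a.0)) | --a--▸ q4
  q4 = a.b.(rec X. b.(c.a.a.b.X + a.0)) | --a--▸ q5
  q5 = b.(rec X. b.(c.a.a.b.X + a.0)) | --b--▸ q0
Executing ba from Q (initial set {q0}):
  after b @ step 1: {q1}
  after a @ step 2: {q2}
  ✓ Q
Executing ba from P (initial set {p0}):
  after b @ step 1: {p1}
  after a @ step 2: no successor for P

NO — witness ⟨ba⟩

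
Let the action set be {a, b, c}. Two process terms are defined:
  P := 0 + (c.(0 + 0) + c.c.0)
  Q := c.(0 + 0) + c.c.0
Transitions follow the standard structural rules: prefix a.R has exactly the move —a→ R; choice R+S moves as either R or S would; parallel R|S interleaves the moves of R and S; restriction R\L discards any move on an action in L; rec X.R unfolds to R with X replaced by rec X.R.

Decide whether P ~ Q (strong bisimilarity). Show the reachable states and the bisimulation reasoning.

P ~ Q

P's transition system — 4 states:
  s0 = 0 + (c.(0 + 0) + c.c.0) | -c-> s1, -c-> s2
  s1 = 0 + 0 | ∅
  s2 = c.0 | -c-> s3
  s3 = 0 | ∅
Q's transition system — 4 states:
  t0 = c.(0 + 0) + c.c.0 | -c-> t1, -c-> t2
  t1 = 0 + 0 | ∅
  t2 = c.0 | -c-> t3
  t3 = 0 | ∅
Bisimilarity quotient blocks:
  B0 = {s0, t0}
  B1 = {s2, t2}
  B2 = {s1, s3, t1, t3}
s0 ∈ B0, t0 ∈ B0 → same block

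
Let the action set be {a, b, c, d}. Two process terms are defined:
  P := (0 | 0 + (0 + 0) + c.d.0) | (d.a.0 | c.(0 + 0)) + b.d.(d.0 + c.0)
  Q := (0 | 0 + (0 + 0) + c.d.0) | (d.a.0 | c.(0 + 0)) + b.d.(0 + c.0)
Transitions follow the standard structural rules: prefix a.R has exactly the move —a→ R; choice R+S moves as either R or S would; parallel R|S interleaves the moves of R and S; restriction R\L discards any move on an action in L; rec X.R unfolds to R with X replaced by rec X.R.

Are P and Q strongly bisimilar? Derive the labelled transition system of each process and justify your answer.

LTS(P): 21 reachable states
  m0 = (0 | 0 + (0 + 0) + c.d.0) | (d.a.0 | c.(0 + 0)) + b.d.(d.0 + c.0) | =b=> m1, =c=> m2, =c=> m3, =d=> m4
  m1 = d.(d.0 + c.0) | =d=> m5
  m2 = (0 | 0 + (0 + 0) + c.d.0) | (d.a.0 | (0 + 0)) | =c=> m6, =d=> m7
  m3 = d.0 | (d.a.0 | c.(0 + 0)) | =c=> m6, =d=> m8, =d=> m9
  m4 = (0 | 0 + (0 + 0) + c.d.0) | (a.0 | c.(0 + 0)) | =a=> m10, =c=> m7, =c=> m9
  m5 = d.0 + c.0 | =c=> m11, =d=> m11
  m6 = d.0 | (d.a.0 | (0 + 0)) | =d=> m12, =d=> m13
  m7 = (0 | 0 + (0 + 0) + c.d.0) | (a.0 | (0 + 0)) | =a=> m14, =c=> m13
  m8 = 0 | (d.a.0 | c.(0 + 0)) | =c=> m12, =d=> m15
  m9 = d.0 | (a.0 | c.(0 + 0)) | =a=> m16, =c=> m13, =d=> m15
  m10 = (0 | 0 + (0 + 0) + c.d.0) | (0 | c.(0 + 0)) | =c=> m14, =c=> m16
  m11 = 0 | (no moves)
  m12 = 0 | (d.a.0 | (0 + 0)) | =d=> m17
  m13 = d.0 | (a.0 | (0 + 0)) | =a=> m18, =d=> m17
  m14 = (0 | 0 + (0 + 0) + c.d.0) | (0 | (0 + 0)) | =c=> m18
  m15 = 0 | (a.0 | c.(0 + 0)) | =a=> m19, =c=> m17
  m16 = d.0 | (0 | c.(0 + 0)) | =c=> m18, =d=> m19
  m17 = 0 | (a.0 | (0 + 0)) | =a=> m20
  m18 = d.0 | (0 | (0 + 0)) | =d=> m20
  m19 = 0 | (0 | c.(0 + 0)) | =c=> m20
  m20 = 0 | (0 | (0 + 0)) | (no moves)
LTS(Q): 21 reachable states
  n0 = (0 | 0 + (0 + 0) + c.d.0) | (d.a.0 | c.(0 + 0)) + b.d.(0 + c.0) | =b=> n1, =c=> n2, =c=> n3, =d=> n4
  n1 = d.(0 + c.0) | =d=> n5
  n2 = (0 | 0 + (0 + 0) + c.d.0) | (d.a.0 | (0 + 0)) | =c=> n6, =d=> n7
  n3 = d.0 | (d.a.0 | c.(0 + 0)) | =c=> n6, =d=> n8, =d=> n9
  n4 = (0 | 0 + (0 + 0) + c.d.0) | (a.0 | c.(0 + 0)) | =a=> n10, =c=> n7, =c=> n9
  n5 = 0 + c.0 | =c=> n11
  n6 = d.0 | (d.a.0 | (0 + 0)) | =d=> n12, =d=> n13
  n7 = (0 | 0 + (0 + 0) + c.d.0) | (a.0 | (0 + 0)) | =a=> n14, =c=> n13
  n8 = 0 | (d.a.0 | c.(0 + 0)) | =c=> n12, =d=> n15
  n9 = d.0 | (a.0 | c.(0 + 0)) | =a=> n16, =c=> n13, =d=> n15
  n10 = (0 | 0 + (0 + 0) + c.d.0) | (0 | c.(0 + 0)) | =c=> n14, =c=> n16
  n11 = 0 | (no moves)
  n12 = 0 | (d.a.0 | (0 + 0)) | =d=> n17
  n13 = d.0 | (a.0 | (0 + 0)) | =a=> n18, =d=> n17
  n14 = (0 | 0 + (0 + 0) + c.d.0) | (0 | (0 + 0)) | =c=> n18
  n15 = 0 | (a.0 | c.(0 + 0)) | =a=> n19, =c=> n17
  n16 = d.0 | (0 | c.(0 + 0)) | =c=> n18, =d=> n19
  n17 = 0 | (a.0 | (0 + 0)) | =a=> n20
  n18 = d.0 | (0 | (0 + 0)) | =d=> n20
  n19 = 0 | (0 | c.(0 + 0)) | =c=> n20
  n20 = 0 | (0 | (0 + 0)) | (no moves)
Coarsest stable partition (strong bisimilarity classes):
  B0 = {m0}
  B1 = {m3, n3}
  B2 = {m9, n9}
  B3 = {m13, n13}
  B4 = {m17, n17}
  B5 = {m11, m20, n11, n20}
  B6 = {m18, n18}
  B7 = {m15, n15}
  B8 = {m19, n19, n5}
  B9 = {m16, n16}
  B10 = {m6, n6}
  B11 = {m12, n12}
  B12 = {m8, n8}
  B13 = {m4, n4}
  B14 = {m10, n10}
  B15 = {m14, n14}
  B16 = {m7, n7}
  B17 = {m1}
  B18 = {m5}
  B19 = {m2, n2}
  B20 = {n0}
  B21 = {n1}
m0 ∈ B0, n0 ∈ B20 → different blocks

not bisimilar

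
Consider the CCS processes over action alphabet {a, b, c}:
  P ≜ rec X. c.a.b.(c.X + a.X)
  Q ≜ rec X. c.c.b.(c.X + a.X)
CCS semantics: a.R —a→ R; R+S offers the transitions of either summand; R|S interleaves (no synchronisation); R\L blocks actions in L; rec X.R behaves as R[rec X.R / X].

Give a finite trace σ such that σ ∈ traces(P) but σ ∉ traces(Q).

P's transition system — 4 states:
  u0 = rec X. c.a.b.(c.X + a.X) has moves -c-> u1
  u1 = a.b.(c.(rec X. c.a.b.(c.X + a.X)) + a.(rec X. c.a.b.(c.X + a.X))) has moves -a-> u2
  u2 = b.(c.(rec X. c.a.b.(c.X + a.X)) + a.(rec X. c.a.b.(c.X + a.X))) has moves -b-> u3
  u3 = c.(rec X. c.a.b.(c.X + a.X)) + a.(rec X. c.a.b.(c.X + a.X)) has moves -a-> u0, -c-> u0
Q's transition system — 4 states:
  v0 = rec X. c.c.b.(c.X + a.X) has moves -c-> v1
  v1 = c.b.(c.(rec X. c.c.b.(c.X + a.X)) + a.(rec X. c.c.b.(c.X + a.X))) has moves -c-> v2
  v2 = b.(c.(rec X. c.c.b.(c.X + a.X)) + a.(rec X. c.c.b.(c.X + a.X))) has moves -b-> v3
  v3 = c.(rec X. c.c.b.(c.X + a.X)) + a.(rec X. c.c.b.(c.X + a.X)) has moves -a-> v0, -c-> v0
Trace ⟨ca⟩ through P, begin at {u0}:
  [1] c ⇒ {u1}
  [2] a ⇒ {u2}
  P completes σ.
Trace ⟨ca⟩ through Q, begin at {v0}:
  [1] c ⇒ {v1}
  [2] a ⇒ no successor for Q

ca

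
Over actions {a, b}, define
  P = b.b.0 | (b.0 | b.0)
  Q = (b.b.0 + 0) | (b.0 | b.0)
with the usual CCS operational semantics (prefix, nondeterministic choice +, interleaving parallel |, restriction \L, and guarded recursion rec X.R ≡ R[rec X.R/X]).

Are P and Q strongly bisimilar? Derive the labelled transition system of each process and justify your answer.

bisimilar

LTS(P): 12 reachable states
  s0 = b.b.0 | (b.0 | b.0) :: =b=> s1, =b=> s2, =b=> s3
  s1 = b.0 | (b.0 | b.0) :: =b=> s4, =b=> s5, =b=> s6
  s2 = b.b.0 | (0 | b.0) :: =b=> s5, =b=> s7
  s3 = b.b.0 | (b.0 | 0) :: =b=> s6, =b=> s7
  s4 = 0 | (b.0 | b.0) :: =b=> s8, =b=> s9
  s5 = b.0 | (0 | b.0) :: =b=> s10, =b=> s8
  s6 = b.0 | (b.0 | 0) :: =b=> s10, =b=> s9
  s7 = b.b.0 | (0 | 0) :: =b=> s10
  s8 = 0 | (0 | b.0) :: =b=> s11
  s9 = 0 | (b.0 | 0) :: =b=> s11
  s10 = b.0 | (0 | 0) :: =b=> s11
  s11 = 0 | (0 | 0) :: deadlocked
LTS(Q): 12 reachable states
  t0 = (b.b.0 + 0) | (b.0 | b.0) :: =b=> t1, =b=> t2, =b=> t3
  t1 = (b.b.0 + 0) | (0 | b.0) :: =b=> t4, =b=> t5
  t2 = (b.b.0 + 0) | (b.0 | 0) :: =b=> t4, =b=> t6
  t3 = b.0 | (b.0 | b.0) :: =b=> t5, =b=> t6, =b=> t7
  t4 = (b.b.0 + 0) | (0 | 0) :: =b=> t8
  t5 = b.0 | (0 | b.0) :: =b=> t8, =b=> t9
  t6 = b.0 | (b.0 | 0) :: =b=> t10, =b=> t8
  t7 = 0 | (b.0 | b.0) :: =b=> t10, =b=> t9
  t8 = b.0 | (0 | 0) :: =b=> t11
  t9 = 0 | (0 | b.0) :: =b=> t11
  t10 = 0 | (b.0 | 0) :: =b=> t11
  t11 = 0 | (0 | 0) :: deadlocked
Bisimilarity quotient blocks:
  B0 = {s0, t0}
  B1 = {s1, s2, s3, t1, t2, t3}
  B2 = {s4, s5, s6, s7, t4, t5, t6, t7}
  B3 = {s10, s8, s9, t10, t8, t9}
  B4 = {s11, t11}
s0 ∈ B0, t0 ∈ B0 → same block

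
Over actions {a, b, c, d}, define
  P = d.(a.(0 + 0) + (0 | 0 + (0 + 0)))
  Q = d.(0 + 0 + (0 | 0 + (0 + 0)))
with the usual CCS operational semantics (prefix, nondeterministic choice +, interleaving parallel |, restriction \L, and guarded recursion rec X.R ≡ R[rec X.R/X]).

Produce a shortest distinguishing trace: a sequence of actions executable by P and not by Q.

Reachable graph of P (3 states):
  p0 = d.(a.(0 + 0) + (0 | 0 + (0 + 0))) has moves --d--▸ p1
  p1 = a.(0 + 0) + (0 | 0 + (0 + 0)) has moves --a--▸ p2
  p2 = 0 + 0 has moves deadlocked
Reachable graph of Q (2 states):
  q0 = d.(0 + 0 + (0 | 0 + (0 + 0))) has moves --d--▸ q1
  q1 = 0 + 0 + (0 | 0 + (0 + 0)) has moves deadlocked
Trace ⟨da⟩ through P, begin at {p0}:
  after d @ step 1: {p1}
  after a @ step 2: {p2}
  — P admits the full trace.
Trace ⟨da⟩ through Q, begin at {q0}:
  after d @ step 1: {q1}
  after a @ step 2: ∅  — Q cannot continue

da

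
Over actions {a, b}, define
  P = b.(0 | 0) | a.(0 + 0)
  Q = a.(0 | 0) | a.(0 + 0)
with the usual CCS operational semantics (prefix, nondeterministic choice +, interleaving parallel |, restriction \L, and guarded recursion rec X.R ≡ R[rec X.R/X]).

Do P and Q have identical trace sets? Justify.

P's transition system — 4 states:
  s0 = b.(0 | 0) | a.(0 + 0) has moves -a-> s1, -b-> s2
  s1 = b.(0 | 0) | (0 + 0) has moves -b-> s3
  s2 = 0 | 0 | a.(0 + 0) has moves -a-> s3
  s3 = 0 | 0 | (0 + 0) has moves ·
Q's transition system — 4 states:
  t0 = a.(0 | 0) | a.(0 + 0) has moves -a-> t1, -a-> t2
  t1 = 0 | 0 | a.(0 + 0) has moves -a-> t3
  t2 = a.(0 | 0) | (0 + 0) has moves -a-> t3
  t3 = 0 | 0 | (0 + 0) has moves ·
Executing b from P (initial set {s0}):
  after b @ step 1: {s2}
  — P admits the full trace.
Executing b from Q (initial set {t0}):
  after b @ step 1: ∅ (Q stuck)

traces(P) ≠ traces(Q) — witness ⟨b⟩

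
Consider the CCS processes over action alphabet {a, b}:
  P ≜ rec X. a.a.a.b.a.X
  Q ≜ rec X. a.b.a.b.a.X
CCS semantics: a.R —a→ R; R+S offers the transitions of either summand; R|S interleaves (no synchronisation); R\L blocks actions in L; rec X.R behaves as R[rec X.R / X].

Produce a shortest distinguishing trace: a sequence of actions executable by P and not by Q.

LTS(P): 5 reachable states
  s0 = rec X. a.a.a.b.a.X | —a→ s1
  s1 = a.a.b.a.(rec X. a.a.a.b.a.X) | —a→ s2
  s2 = a.b.a.(rec X. a.a.a.b.a.X) | —a→ s3
  s3 = b.a.(rec X. a.a.a.b.a.X) | —b→ s4
  s4 = a.(rec X. a.a.a.b.a.X) | —a→ s0
LTS(Q): 5 reachable states
  t0 = rec X. a.b.a.b.a.X | —a→ t1
  t1 = b.a.b.a.(rec X. a.b.a.b.a.X) | —b→ t2
  t2 = a.b.a.(rec X. a.b.a.b.a.X) | —a→ t3
  t3 = b.a.(rec X. a.b.a.b.a.X) | —b→ t4
  t4 = a.(rec X. a.b.a.b.a.X) | —a→ t0
Executing aa from P (initial set {s0}):
  after a @ step 1: {s1}
  after a @ step 2: {s2}
  P completes σ.
Executing aa from Q (initial set {t0}):
  after a @ step 1: {t1}
  after a @ step 2: ∅  — Q cannot continue

aa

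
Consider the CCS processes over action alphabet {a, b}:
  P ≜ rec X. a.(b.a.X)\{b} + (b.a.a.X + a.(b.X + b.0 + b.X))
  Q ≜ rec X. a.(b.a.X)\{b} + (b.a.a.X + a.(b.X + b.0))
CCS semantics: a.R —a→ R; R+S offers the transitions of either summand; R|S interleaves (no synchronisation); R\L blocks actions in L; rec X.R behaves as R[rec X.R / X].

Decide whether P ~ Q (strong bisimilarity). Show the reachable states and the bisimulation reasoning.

P ~ Q

Reachable graph of P (6 states):
  p0 = rec X. a.(b.a.X)\{b} + (b.a.a.X + a.(b.X + b.0 + b.X)) has moves =a=> p1, =a=> p2, =b=> p3
  p1 = (b.a.(rec X. a.(b.a.X)\{b} + (b.a.a.X + a.(b.X + b.0 + b.X))))\{b} has moves (no moves)
  p2 = b.(rec X. a.(b.a.X)\{b} + (b.a.a.X + a.(b.X + b.0 + b.X))) + b.0 + b.(rec X. a.(b.a.X)\{b} + (b.a.a.X + a.(b.X + b.0 + b.X))) has moves =b=> p0, =b=> p4
  p3 = a.a.(rec X. a.(b.a.X)\{b} + (b.a.a.X + a.(b.X + b.0 + b.X))) has moves =a=> p5
  p4 = 0 has moves (no moves)
  p5 = a.(rec X. a.(b.a.X)\{b} + (b.a.a.X + a.(b.X + b.0 + b.X))) has moves =a=> p0
Reachable graph of Q (6 states):
  q0 = rec X. a.(b.a.X)\{b} + (b.a.a.X + a.(b.X + b.0)) has moves =a=> q1, =a=> q2, =b=> q3
  q1 = (b.a.(rec X. a.(b.a.X)\{b} + (b.a.a.X + a.(b.X + b.0))))\{b} has moves (no moves)
  q2 = b.(rec X. a.(b.a.X)\{b} + (b.a.a.X + a.(b.X + b.0))) + b.0 has moves =b=> q0, =b=> q4
  q3 = a.a.(rec X. a.(b.a.X)\{b} + (b.a.a.X + a.(b.X + b.0))) has moves =a=> q5
  q4 = 0 has moves (no moves)
  q5 = a.(rec X. a.(b.a.X)\{b} + (b.a.a.X + a.(b.X + b.0))) has moves =a=> q0
Coarsest stable partition (strong bisimilarity classes):
  B0 = {p0, q0}
  B1 = {p3, q3}
  B2 = {p5, q5}
  B3 = {p1, p4, q1, q4}
  B4 = {p2, q2}
p0 ∈ B0, q0 ∈ B0 → same block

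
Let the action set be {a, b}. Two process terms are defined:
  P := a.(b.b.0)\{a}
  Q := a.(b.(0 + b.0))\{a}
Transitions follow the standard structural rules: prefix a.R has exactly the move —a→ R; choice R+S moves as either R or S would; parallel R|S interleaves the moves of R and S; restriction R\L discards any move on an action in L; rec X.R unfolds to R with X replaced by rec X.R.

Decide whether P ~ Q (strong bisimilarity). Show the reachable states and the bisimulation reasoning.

bisimilar

Reachable graph of P (4 states):
  m0 = a.(b.b.0)\{a} :: —a→ m1
  m1 = (b.b.0)\{a} :: —b→ m2
  m2 = (b.0)\{a} :: —b→ m3
  m3 = 0\{a} :: (no moves)
Reachable graph of Q (4 states):
  n0 = a.(b.(0 + b.0))\{a} :: —a→ n1
  n1 = (b.(0 + b.0))\{a} :: —b→ n2
  n2 = (0 + b.0)\{a} :: —b→ n3
  n3 = 0\{a} :: (no moves)
Bisimilarity quotient blocks:
  B0 = {m0, n0}
  B1 = {m1, n1}
  B2 = {m2, n2}
  B3 = {m3, n3}
m0 ∈ B0, n0 ∈ B0 → same block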